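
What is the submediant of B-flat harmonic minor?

Gb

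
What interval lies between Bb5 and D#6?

The letter names run B→D, a span of 2 letter steps, so the interval is some kind of third.
Bb to D# is 5 semitones. A major third is 4, so 5 makes it augmented.

augmented third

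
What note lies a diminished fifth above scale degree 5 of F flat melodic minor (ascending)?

Scale degree 5 of Fb melodic minor (ascending) is Cb.
A diminished fifth (6 semitones) above Cb lands on the letter G, giving Gbb.

Gbb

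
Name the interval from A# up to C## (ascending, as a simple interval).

The letter names run A→C, a span of 2 letter steps, so the interval is some kind of third.
A# to C## is 4 semitones. A major third is 4, so 4 makes it major.

major third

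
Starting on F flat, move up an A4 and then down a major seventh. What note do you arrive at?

Cb

An augmented fourth up from Fb is Bb (letter B, 6 semitones up).
A major seventh down from Bb is Cb (letter C, 11 semitones down).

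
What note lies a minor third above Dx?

F##

D up a major third is F#, so the target letter is F.
From D##, a minor third is 3 semitones up: F##.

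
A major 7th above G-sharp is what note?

F##

G up a major seventh is F#, so the target letter is F.
From G#, a major seventh is 11 semitones up: F##.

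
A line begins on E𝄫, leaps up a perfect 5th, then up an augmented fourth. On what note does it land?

Eb

A perfect fifth up from Ebb is Bbb (letter B, 7 semitones up).
An augmented fourth up from Bbb is Eb (letter E, 6 semitones up).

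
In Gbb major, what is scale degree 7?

The Gbb major scale runs Gbb Abb Bbb Cbb Dbb Ebb Fb.
Degree 7 is Fb.

Fb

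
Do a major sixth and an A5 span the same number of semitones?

A major sixth spans 9 semitones; an augmented fifth spans 8.
The spans differ, so they are not enharmonic equivalents.

No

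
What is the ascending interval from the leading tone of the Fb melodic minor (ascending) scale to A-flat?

The leading tone of Fb melodic minor (ascending) is Eb.
Eb up to Ab: letters E→A make it a fourth; 5 semitones makes it perfect.

perfect fourth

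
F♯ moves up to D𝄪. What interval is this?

The letter names run F→D, a span of 5 letter steps, so the interval is some kind of sixth.
F# to D## is 10 semitones. A major sixth is 9, so 10 makes it augmented.

augmented sixth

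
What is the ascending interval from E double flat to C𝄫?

minor sixth

Counting letters E–F–G–A–B–C gives a sixth.
Ebb→Cbb = 8 semitones, 1 narrower than the major sixth (9), so minor.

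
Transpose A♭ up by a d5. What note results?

A fifth above A lands on the letter E.
A diminished fifth spans 6 semitones, so Ab moves to pitch class 2. On the letter E that is Ebb.

Ebb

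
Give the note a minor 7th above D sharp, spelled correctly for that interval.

A seventh above D lands on the letter C.
A minor seventh spans 10 semitones, so D# moves to pitch class 1. On the letter C that is C#.

C#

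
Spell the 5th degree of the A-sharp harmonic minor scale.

E#

Degree 5 takes the letter 4 steps above A, which is E.
In harmonic minor, degree 5 sits 7 semitones above the tonic. A# + 7 semitones is pitch class 5, spelled on E as E#.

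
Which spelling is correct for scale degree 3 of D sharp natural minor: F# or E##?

F#

Each scale degree takes a distinct letter name. Degree 3 of a scale on D must use the letter F.
F# and E## are enharmonically the same pitch, but only F# uses the letter F, so it is the correct spelling here.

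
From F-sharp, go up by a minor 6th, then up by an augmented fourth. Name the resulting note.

A minor sixth up from F# is D (letter D, 8 semitones up).
An augmented fourth up from D is G# (letter G, 6 semitones up).

G#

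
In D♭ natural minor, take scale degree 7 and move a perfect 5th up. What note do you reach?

Scale degree 7 of Db natural minor is Cb.
A perfect fifth (7 semitones) above Cb lands on the letter G, giving Gb.

Gb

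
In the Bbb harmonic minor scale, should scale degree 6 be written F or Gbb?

Each scale degree takes a distinct letter name. Degree 6 of a scale on B must use the letter G.
Gbb and F are enharmonically the same pitch, but only Gbb uses the letter G, so it is the correct spelling here.

Gbb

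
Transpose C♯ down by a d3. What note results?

A third below C lands on the letter A.
A diminished third spans 2 semitones, so C# moves to pitch class 11. On the letter A that is A##.

A##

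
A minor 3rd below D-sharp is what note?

B#

D down a major third is Bb, so the target letter is B.
From D#, a minor third is 3 semitones down: B#.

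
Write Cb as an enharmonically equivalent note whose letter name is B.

B

Plain B sits at the same pitch as Cb, so on the letter B the same pitch needs a natural: B.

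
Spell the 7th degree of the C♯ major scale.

Degree 7 takes the letter 6 steps above C, which is B.
In major, degree 7 sits 11 semitones above the tonic. C# + 11 semitones is pitch class 0, spelled on B as B#.

B#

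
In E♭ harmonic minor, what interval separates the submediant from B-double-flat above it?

The submediant of Eb harmonic minor is Cb.
Cb up to Bbb: letters C→B make it a seventh; 10 semitones makes it minor.

minor seventh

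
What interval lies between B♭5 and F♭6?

The letter names run B→F, a span of 4 letter steps, so the interval is some kind of fifth.
Bb to Fb is 6 semitones. A perfect fifth is 7, so 6 makes it diminished.

diminished fifth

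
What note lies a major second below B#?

A#

B down a major second is A, so the target letter is A.
From B#, a major second is 2 semitones down: A#.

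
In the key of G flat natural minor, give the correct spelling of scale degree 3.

Bbb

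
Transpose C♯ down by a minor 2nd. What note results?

B#

C down a major second is Bb, so the target letter is B.
From C#, a minor second is 1 semitone down: B#.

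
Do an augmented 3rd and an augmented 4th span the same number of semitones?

No

An augmented third spans 5 semitones; an augmented fourth spans 6.
The spans differ, so they are not enharmonic equivalents.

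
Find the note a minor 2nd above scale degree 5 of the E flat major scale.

Scale degree 5 of Eb major is Bb.
A minor second (1 semitone) above Bb lands on the letter C, giving Cb.

Cb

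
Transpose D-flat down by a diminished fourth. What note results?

A

A fourth below D lands on the letter A.
A diminished fourth spans 4 semitones, so Db moves to pitch class 9. On the letter A that is A.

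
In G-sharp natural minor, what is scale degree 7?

F#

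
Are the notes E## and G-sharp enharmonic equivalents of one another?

Two spellings are enharmonically equivalent only if they share a pitch class.
Here E## → 6, G# → 8; 6 ≠ 8, so they are not.

No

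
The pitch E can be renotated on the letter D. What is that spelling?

E is pitch class 4. The letter D alone is pitch class 2.
To reach pitch class 4 from D requires an offset of +2 semitones, i.e. double sharp: D##.

D##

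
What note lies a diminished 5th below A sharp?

D##

A down a perfect fifth is D, so the target letter is D.
From A#, a diminished fifth is 6 semitones down: D##.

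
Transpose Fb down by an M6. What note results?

A sixth below F lands on the letter A.
A major sixth spans 9 semitones, so Fb moves to pitch class 7. On the letter A that is Abb.

Abb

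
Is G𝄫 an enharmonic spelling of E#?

Yes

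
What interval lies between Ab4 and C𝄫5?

diminished third

The letter names run A→C, a span of 2 letter steps, so the interval is some kind of third.
Ab to Cbb is 2 semitones. A major third is 4, so 2 makes it diminished.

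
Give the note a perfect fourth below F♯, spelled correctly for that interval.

C#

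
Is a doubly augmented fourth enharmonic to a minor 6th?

A doubly augmented fourth spans 7 semitones; a minor sixth spans 8.
The spans differ, so they are not enharmonic equivalents.

No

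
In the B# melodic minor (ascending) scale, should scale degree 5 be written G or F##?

F##

Each scale degree takes a distinct letter name. Degree 5 of a scale on B must use the letter F.
F## and G are enharmonically the same pitch, but only F## uses the letter F, so it is the correct spelling here.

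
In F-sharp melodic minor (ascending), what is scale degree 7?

The F# melodic minor (ascending) scale runs F# G# A B C# D# E#.
Degree 7 is E#.

E#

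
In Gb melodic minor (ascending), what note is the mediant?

The Gb melodic minor (ascending) scale runs Gb Ab Bbb Cb Db Eb F.
Degree 3 is Bbb.

Bbb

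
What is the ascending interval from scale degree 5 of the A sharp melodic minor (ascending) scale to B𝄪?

augmented fifth

Scale degree 5 of A# melodic minor (ascending) is E#.
E# up to B##: letters E→B make it a fifth; 8 semitones makes it augmented.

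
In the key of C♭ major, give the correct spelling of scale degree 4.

The Cb major scale runs Cb Db Eb Fb Gb Ab Bb.
Degree 4 is Fb.

Fb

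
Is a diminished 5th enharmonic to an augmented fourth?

A diminished fifth spans 6 semitones; an augmented fourth spans 6.
They are enharmonically equivalent.

Yes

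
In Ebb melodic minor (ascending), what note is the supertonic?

The Ebb melodic minor (ascending) scale runs Ebb Fb Gbb Abb Bbb Cb Db.
Degree 2 is Fb.

Fb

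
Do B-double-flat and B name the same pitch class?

Two spellings are enharmonically equivalent only if they share a pitch class.
Here Bbb → 9, B → 11; 9 ≠ 11, so they are not.

No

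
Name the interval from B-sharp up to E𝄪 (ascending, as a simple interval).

Counting letters B–C–D–E gives a fourth.
B#→E## = 6 semitones, 1 wider than the perfect fourth (5), so augmented.

augmented fourth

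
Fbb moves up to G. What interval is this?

The letter names run F→G, a span of 1 letter step, so the interval is some kind of second.
Fbb to G is 4 semitones. A major second is 2, so 4 makes it doubly augmented.

doubly augmented second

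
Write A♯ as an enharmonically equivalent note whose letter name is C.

Cbb

Plain C sits 2 semitones above A#, so on the letter C the same pitch needs a double flat: Cbb.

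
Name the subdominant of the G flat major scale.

Cb

The Gb major scale runs Gb Ab Bb Cb Db Eb F.
Degree 4 is Cb.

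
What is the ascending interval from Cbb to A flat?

augmented sixth

Counting letters C–D–E–F–G–A gives a sixth.
Cbb→Ab = 10 semitones, 1 wider than the major sixth (9), so augmented.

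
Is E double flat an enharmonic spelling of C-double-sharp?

Yes

Ebb is pitch class 2; C## is pitch class 2.
All spellings map to pitch class 2, so they are enharmonically equivalent.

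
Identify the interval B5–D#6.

major third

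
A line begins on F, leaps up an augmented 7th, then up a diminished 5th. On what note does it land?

B

An augmented seventh up from F is E# (letter E, 12 semitones up).
A diminished fifth up from E# is B (letter B, 6 semitones up).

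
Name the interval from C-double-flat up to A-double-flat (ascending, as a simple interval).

Counting letters C–D–E–F–G–A gives a sixth.
Cbb→Abb = 9 semitones, exactly the major sixth.

major sixth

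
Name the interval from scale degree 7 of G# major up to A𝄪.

Scale degree 7 of G# major is F##.
F## up to A##: letters F→A make it a third; 4 semitones makes it major.

major third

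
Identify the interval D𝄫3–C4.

augmented seventh

The letter names run D→C, a span of 6 letter steps, so the interval is some kind of seventh.
Dbb to C is 12 semitones. A major seventh is 11, so 12 makes it augmented.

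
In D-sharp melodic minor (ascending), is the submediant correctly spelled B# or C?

Each scale degree takes a distinct letter name. Degree 6 of a scale on D must use the letter B.
B# and C are enharmonically the same pitch, but only B# uses the letter B, so it is the correct spelling here.

B#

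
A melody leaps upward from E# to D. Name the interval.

The letter names run E→D, a span of 6 letter steps, so the interval is some kind of seventh.
E# to D is 9 semitones. A major seventh is 11, so 9 makes it diminished.

diminished seventh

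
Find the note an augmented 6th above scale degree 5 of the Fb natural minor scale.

A

Scale degree 5 of Fb natural minor is Cb.
An augmented sixth (10 semitones) above Cb lands on the letter A, giving A.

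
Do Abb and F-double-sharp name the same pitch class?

Abb is pitch class 7; F## is pitch class 7.
All spellings map to pitch class 7, so they are enharmonically equivalent.

Yes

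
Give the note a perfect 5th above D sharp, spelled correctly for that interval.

A fifth above D lands on the letter A.
A perfect fifth spans 7 semitones, so D# moves to pitch class 10. On the letter A that is A#.

A#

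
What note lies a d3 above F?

Abb

F up a major third is A, so the target letter is A.
From F, a diminished third is 2 semitones up: Abb.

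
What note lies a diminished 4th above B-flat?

B up a perfect fourth is E, so the target letter is E.
From Bb, a diminished fourth is 4 semitones up: Ebb.

Ebb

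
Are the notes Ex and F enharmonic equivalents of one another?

E## is pitch class 6; F is pitch class 5.
The pitch classes differ (6 vs. 5), so they are not enharmonic equivalents.

No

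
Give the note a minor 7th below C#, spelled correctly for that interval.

C down a major seventh is Db, so the target letter is D.
From C#, a minor seventh is 10 semitones down: D#.

D#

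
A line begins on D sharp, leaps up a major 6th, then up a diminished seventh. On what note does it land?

A

A major sixth up from D# is B# (letter B, 9 semitones up).
A diminished seventh up from B# is A (letter A, 9 semitones up).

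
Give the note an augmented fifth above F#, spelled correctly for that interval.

F up a perfect fifth is C, so the target letter is C.
From F#, an augmented fifth is 8 semitones up: C##.

C##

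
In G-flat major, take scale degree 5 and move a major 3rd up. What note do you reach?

F

Scale degree 5 of Gb major is Db.
A major third (4 semitones) above Db lands on the letter F, giving F.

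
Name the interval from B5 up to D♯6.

major third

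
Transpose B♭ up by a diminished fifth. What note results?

Fb

B up a perfect fifth is F#, so the target letter is F.
From Bb, a diminished fifth is 6 semitones up: Fb.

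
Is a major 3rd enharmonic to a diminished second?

No

A major third spans 4 semitones; a diminished second spans 0.
The spans differ, so they are not enharmonic equivalents.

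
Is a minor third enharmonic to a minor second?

No

A minor third spans 3 semitones; a minor second spans 1.
The spans differ, so they are not enharmonic equivalents.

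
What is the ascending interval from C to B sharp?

Counting letters C–D–E–F–G–A–B gives a seventh.
C→B# = 12 semitones, 1 wider than the major seventh (11), so augmented.

augmented seventh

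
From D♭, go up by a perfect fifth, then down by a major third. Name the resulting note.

Fb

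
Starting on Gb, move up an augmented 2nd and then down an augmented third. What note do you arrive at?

Fb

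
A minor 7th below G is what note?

G down a major seventh is Ab, so the target letter is A.
From G, a minor seventh is 10 semitones down: A.

A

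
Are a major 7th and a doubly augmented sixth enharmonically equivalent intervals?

Yes

A major seventh spans 11 semitones; a doubly augmented sixth spans 11.
They are enharmonically equivalent.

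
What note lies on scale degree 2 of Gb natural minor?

Degree 2 takes the letter 1 step above G, which is A.
In natural minor, degree 2 sits 2 semitones above the tonic. Gb + 2 semitones is pitch class 8, spelled on A as Ab.

Ab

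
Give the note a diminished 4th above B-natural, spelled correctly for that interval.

Eb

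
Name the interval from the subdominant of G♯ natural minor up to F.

The subdominant of G# natural minor is C#.
C# up to F: letters C→F make it a fourth; 4 semitones makes it diminished.

diminished fourth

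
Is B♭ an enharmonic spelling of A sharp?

Yes

Bb = pitch class 10 and A# = pitch class 10 — the same pitch class, so they are enharmonic equivalents.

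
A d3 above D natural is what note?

Fb

D up a major third is F#, so the target letter is F.
From D, a diminished third is 2 semitones up: Fb.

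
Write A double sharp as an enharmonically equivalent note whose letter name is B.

A## is pitch class 11. The letter B alone is pitch class 11.
Pitch class 11 on B needs no accidental: B.

B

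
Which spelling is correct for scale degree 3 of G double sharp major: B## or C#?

B##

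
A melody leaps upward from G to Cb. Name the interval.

The letter names run G→C, a span of 3 letter steps, so the interval is some kind of fourth.
G to Cb is 4 semitones. A perfect fourth is 5, so 4 makes it diminished.

diminished fourth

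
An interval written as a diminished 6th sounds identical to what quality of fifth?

A diminished sixth spans 7 semitones.
A fifth spanning 7 semitones is perfect (the perfect fifth is 7).

perfect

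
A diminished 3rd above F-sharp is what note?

Ab

F up a major third is A, so the target letter is A.
From F#, a diminished third is 2 semitones up: Ab.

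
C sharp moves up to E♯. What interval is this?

major third

The letter names run C→E, a span of 2 letter steps, so the interval is some kind of third.
C# to E# is 4 semitones. A major third is 4, so 4 makes it major.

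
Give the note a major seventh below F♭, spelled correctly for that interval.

Gbb

A seventh below F lands on the letter G.
A major seventh spans 11 semitones, so Fb moves to pitch class 5. On the letter G that is Gbb.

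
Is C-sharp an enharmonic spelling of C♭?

No

C# is pitch class 1; Cb is pitch class 11.
The pitch classes differ (1 vs. 11), so they are not enharmonic equivalents.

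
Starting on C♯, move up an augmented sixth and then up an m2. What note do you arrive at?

An augmented sixth up from C# is A## (letter A, 10 semitones up).
A minor second up from A## is B# (letter B, 1 semitone up).

B#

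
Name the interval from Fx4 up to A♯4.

The letter names run F→A, a span of 2 letter steps, so the interval is some kind of third.
F## to A# is 3 semitones. A major third is 4, so 3 makes it minor.

minor third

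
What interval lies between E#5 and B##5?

augmented fifth

Counting letters E–F–G–A–B gives a fifth.
E#→B## = 8 semitones, 1 wider than the perfect fifth (7), so augmented.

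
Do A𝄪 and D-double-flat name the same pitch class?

No

A## is pitch class 11; Dbb is pitch class 0.
The pitch classes differ (11 vs. 0), so they are not enharmonic equivalents.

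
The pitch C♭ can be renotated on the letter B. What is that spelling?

Plain B sits at the same pitch as Cb, so on the letter B the same pitch needs a natural: B.

B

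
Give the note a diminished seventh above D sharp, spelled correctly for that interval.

A seventh above D lands on the letter C.
A diminished seventh spans 9 semitones, so D# moves to pitch class 0. On the letter C that is C.

C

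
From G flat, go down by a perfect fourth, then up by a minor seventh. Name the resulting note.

Cb

A perfect fourth down from Gb is Db (letter D, 5 semitones down).
A minor seventh up from Db is Cb (letter C, 10 semitones up).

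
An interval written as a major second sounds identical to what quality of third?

A major second spans 2 semitones.
A third spanning 2 semitones is diminished (the major third is 4).

diminished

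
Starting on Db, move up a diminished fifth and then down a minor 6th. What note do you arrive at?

A diminished fifth up from Db is Abb (letter A, 6 semitones up).
A minor sixth down from Abb is Cb (letter C, 8 semitones down).

Cb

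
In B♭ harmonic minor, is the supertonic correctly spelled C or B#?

C

Each scale degree takes a distinct letter name. Degree 2 of a scale on B must use the letter C.
C and B# are enharmonically the same pitch, but only C uses the letter C, so it is the correct spelling here.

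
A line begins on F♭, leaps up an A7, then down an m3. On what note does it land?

An augmented seventh up from Fb is E (letter E, 12 semitones up).
A minor third down from E is C# (letter C, 3 semitones down).

C#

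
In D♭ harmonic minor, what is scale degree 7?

C

Degree 7 takes the letter 6 steps above D, which is C.
In harmonic minor, degree 7 sits 11 semitones above the tonic. Db + 11 semitones is pitch class 0, spelled on C as C.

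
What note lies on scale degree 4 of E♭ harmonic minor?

The Eb harmonic minor scale runs Eb F Gb Ab Bb Cb D.
Degree 4 is Ab.

Ab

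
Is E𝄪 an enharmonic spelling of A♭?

No

E## is pitch class 6; Ab is pitch class 8.
The pitch classes differ (6 vs. 8), so they are not enharmonic equivalents.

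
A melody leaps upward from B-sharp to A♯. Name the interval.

minor seventh

Counting letters B–C–D–E–F–G–A gives a seventh.
B#→A# = 10 semitones, 1 narrower than the major seventh (11), so minor.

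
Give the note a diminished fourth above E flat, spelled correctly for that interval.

E up a perfect fourth is A, so the target letter is A.
From Eb, a diminished fourth is 4 semitones up: Abb.

Abb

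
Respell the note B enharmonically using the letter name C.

Plain C sits 1 semitone above B, so on the letter C the same pitch needs a flat: Cb.

Cb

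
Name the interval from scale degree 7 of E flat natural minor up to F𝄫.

Scale degree 7 of Eb natural minor is Db.
Db up to Fbb: letters D→F make it a third; 2 semitones makes it diminished.

diminished third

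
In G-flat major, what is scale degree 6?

Eb

The Gb major scale runs Gb Ab Bb Cb Db Eb F.
Degree 6 is Eb.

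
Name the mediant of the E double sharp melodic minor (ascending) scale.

G##

Degree 3 takes the letter 2 steps above E, which is G.
In melodic minor (ascending), degree 3 sits 3 semitones above the tonic. E## + 3 semitones is pitch class 9, spelled on G as G##.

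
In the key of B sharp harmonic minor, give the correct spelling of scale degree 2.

C##

The B# harmonic minor scale runs B# C## D# E# F## G# A##.
Degree 2 is C##.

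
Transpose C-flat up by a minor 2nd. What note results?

Dbb

C up a major second is D, so the target letter is D.
From Cb, a minor second is 1 semitone up: Dbb.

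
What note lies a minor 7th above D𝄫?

D up a major seventh is C#, so the target letter is C.
From Dbb, a minor seventh is 10 semitones up: Cbb.

Cbb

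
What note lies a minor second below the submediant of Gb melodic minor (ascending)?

D

The submediant of Gb melodic minor (ascending) is Eb.
A minor second (1 semitone) below Eb lands on the letter D, giving D.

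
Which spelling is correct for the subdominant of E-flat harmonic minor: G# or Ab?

Each scale degree takes a distinct letter name. Degree 4 of a scale on E must use the letter A.
Ab and G# are enharmonically the same pitch, but only Ab uses the letter A, so it is the correct spelling here.

Ab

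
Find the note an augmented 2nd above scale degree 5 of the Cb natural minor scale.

Scale degree 5 of Cb natural minor is Gb.
An augmented second (3 semitones) above Gb lands on the letter A, giving A.

A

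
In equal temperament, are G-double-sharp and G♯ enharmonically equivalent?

No

Two spellings are enharmonically equivalent only if they share a pitch class.
Here G## → 9, G# → 8; 8 ≠ 9, so they are not.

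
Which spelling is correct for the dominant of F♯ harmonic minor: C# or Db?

Each scale degree takes a distinct letter name. Degree 5 of a scale on F must use the letter C.
C# and Db are enharmonically the same pitch, but only C# uses the letter C, so it is the correct spelling here.

C#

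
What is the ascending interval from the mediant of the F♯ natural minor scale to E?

perfect fifth

The mediant of F# natural minor is A.
A up to E: letters A→E make it a fifth; 7 semitones makes it perfect.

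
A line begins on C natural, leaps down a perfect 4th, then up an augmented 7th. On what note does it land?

A perfect fourth down from C is G (letter G, 5 semitones down).
An augmented seventh up from G is F## (letter F, 12 semitones up).

F##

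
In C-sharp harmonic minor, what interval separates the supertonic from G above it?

The supertonic of C# harmonic minor is D#.
D# up to G: letters D→G make it a fourth; 4 semitones makes it diminished.

diminished fourth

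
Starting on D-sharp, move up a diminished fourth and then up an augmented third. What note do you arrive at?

A diminished fourth up from D# is G (letter G, 4 semitones up).
An augmented third up from G is B# (letter B, 5 semitones up).

B#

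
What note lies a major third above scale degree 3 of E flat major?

Scale degree 3 of Eb major is G.
A major third (4 semitones) above G lands on the letter B, giving B.

B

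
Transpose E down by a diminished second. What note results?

D##

E down a major second is D, so the target letter is D.
From E, a diminished second is 0 semitones down: D##.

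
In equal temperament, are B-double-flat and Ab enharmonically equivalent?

No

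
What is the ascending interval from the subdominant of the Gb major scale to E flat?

The subdominant of Gb major is Cb.
Cb up to Eb: letters C→E make it a third; 4 semitones makes it major.

major third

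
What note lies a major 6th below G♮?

G down a major sixth is Bb, so the target letter is B.
From G, a major sixth is 9 semitones down: Bb.

Bb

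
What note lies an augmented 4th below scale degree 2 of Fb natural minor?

Dbb

Scale degree 2 of Fb natural minor is Gb.
An augmented fourth (6 semitones) below Gb lands on the letter D, giving Dbb.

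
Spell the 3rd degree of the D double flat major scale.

Fb

The Dbb major scale runs Dbb Ebb Fb Gbb Abb Bbb Cb.
Degree 3 is Fb.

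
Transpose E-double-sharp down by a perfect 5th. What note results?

E down a perfect fifth is A, so the target letter is A.
From E##, a perfect fifth is 7 semitones down: A##.

A##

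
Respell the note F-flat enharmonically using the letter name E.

Fb is pitch class 4. The letter E alone is pitch class 4.
Pitch class 4 on E needs no accidental: E.

E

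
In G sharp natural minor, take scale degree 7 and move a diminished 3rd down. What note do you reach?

D##

Scale degree 7 of G# natural minor is F#.
A diminished third (2 semitones) below F# lands on the letter D, giving D##.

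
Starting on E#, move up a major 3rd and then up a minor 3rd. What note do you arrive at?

B#

A major third up from E# is G## (letter G, 4 semitones up).
A minor third up from G## is B# (letter B, 3 semitones up).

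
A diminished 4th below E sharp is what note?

E down a perfect fourth is B, so the target letter is B.
From E#, a diminished fourth is 4 semitones down: B##.

B##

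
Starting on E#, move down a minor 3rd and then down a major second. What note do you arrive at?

B#

A minor third down from E# is C## (letter C, 3 semitones down).
A major second down from C## is B# (letter B, 2 semitones down).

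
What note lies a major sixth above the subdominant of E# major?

The subdominant of E# major is A#.
A major sixth (9 semitones) above A# lands on the letter F, giving F##.

F##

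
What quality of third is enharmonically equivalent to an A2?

An augmented second spans 3 semitones.
A third spanning 3 semitones is minor (the major third is 4).

minor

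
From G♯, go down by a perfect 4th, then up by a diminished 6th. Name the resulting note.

Bb

A perfect fourth down from G# is D# (letter D, 5 semitones down).
A diminished sixth up from D# is Bb (letter B, 7 semitones up).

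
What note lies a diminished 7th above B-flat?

Abb

B up a major seventh is A#, so the target letter is A.
From Bb, a diminished seventh is 9 semitones up: Abb.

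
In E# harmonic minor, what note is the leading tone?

Degree 7 takes the letter 6 steps above E, which is D.
In harmonic minor, degree 7 sits 11 semitones above the tonic. E# + 11 semitones is pitch class 4, spelled on D as D##.

D##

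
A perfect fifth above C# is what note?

G#

A fifth above C lands on the letter G.
A perfect fifth spans 7 semitones, so C# moves to pitch class 8. On the letter G that is G#.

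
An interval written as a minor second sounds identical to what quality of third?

A minor second spans 1 semitone.
A third spanning 1 semitone is doubly diminished (the major third is 4).

doubly diminished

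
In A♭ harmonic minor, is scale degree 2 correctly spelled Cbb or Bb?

Each scale degree takes a distinct letter name. Degree 2 of a scale on A must use the letter B.
Bb and Cbb are enharmonically the same pitch, but only Bb uses the letter B, so it is the correct spelling here.

Bb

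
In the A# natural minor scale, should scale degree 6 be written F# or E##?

F#

Each scale degree takes a distinct letter name. Degree 6 of a scale on A must use the letter F.
F# and E## are enharmonically the same pitch, but only F# uses the letter F, so it is the correct spelling here.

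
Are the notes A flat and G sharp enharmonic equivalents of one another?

Ab = pitch class 8 and G# = pitch class 8 — the same pitch class, so they are enharmonic equivalents.

Yes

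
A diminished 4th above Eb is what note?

Abb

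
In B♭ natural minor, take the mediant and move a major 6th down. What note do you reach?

The mediant of Bb natural minor is Db.
A major sixth (9 semitones) below Db lands on the letter F, giving Fb.

Fb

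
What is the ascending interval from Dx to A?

doubly diminished fifth

Counting letters D–E–F–G–A gives a fifth.
D##→A = 5 semitones, 2 narrower than the perfect fifth (7), so doubly diminished.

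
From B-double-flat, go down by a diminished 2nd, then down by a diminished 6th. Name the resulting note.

A diminished second down from Bbb is A (letter A, 0 semitones down).
A diminished sixth down from A is C## (letter C, 7 semitones down).

C##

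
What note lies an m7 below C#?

A seventh below C lands on the letter D.
A minor seventh spans 10 semitones, so C# moves to pitch class 3. On the letter D that is D#.

D#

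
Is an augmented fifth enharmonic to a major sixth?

An augmented fifth spans 8 semitones; a major sixth spans 9.
The spans differ, so they are not enharmonic equivalents.

No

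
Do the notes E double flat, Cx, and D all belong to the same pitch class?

Ebb = pitch class 2 and C## = pitch class 2 and D = pitch class 2 — the same pitch class, so they are enharmonic equivalents.

Yes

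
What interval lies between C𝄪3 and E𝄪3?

Counting letters C–D–E gives a third.
C##→E## = 4 semitones, exactly the major third.

major third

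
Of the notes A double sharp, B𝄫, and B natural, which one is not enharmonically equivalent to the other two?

In 12-tone equal temperament, enharmonic equivalents share a pitch class. A## is pitch class 11; Bbb is pitch class 9; B is pitch class 11.
A## and B share pitch class 11, while Bbb is pitch class 9.

Bbb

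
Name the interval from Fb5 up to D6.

Counting letters F–G–A–B–C–D gives a sixth.
Fb→D = 10 semitones, 1 wider than the major sixth (9), so augmented.

augmented sixth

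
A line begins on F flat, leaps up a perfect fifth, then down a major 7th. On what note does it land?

Dbb

A perfect fifth up from Fb is Cb (letter C, 7 semitones up).
A major seventh down from Cb is Dbb (letter D, 11 semitones down).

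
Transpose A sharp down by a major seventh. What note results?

B

A seventh below A lands on the letter B.
A major seventh spans 11 semitones, so A# moves to pitch class 11. On the letter B that is B.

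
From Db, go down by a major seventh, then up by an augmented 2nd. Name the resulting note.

F

A major seventh down from Db is Ebb (letter E, 11 semitones down).
An augmented second up from Ebb is F (letter F, 3 semitones up).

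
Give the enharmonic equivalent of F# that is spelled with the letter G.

Gb

F# is pitch class 6. The letter G alone is pitch class 7.
To reach pitch class 6 from G requires an offset of -1 semitone, i.e. flat: Gb.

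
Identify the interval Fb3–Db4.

major sixth

The letter names run F→D, a span of 5 letter steps, so the interval is some kind of sixth.
Fb to Db is 9 semitones. A major sixth is 9, so 9 makes it major.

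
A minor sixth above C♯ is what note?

A sixth above C lands on the letter A.
A minor sixth spans 8 semitones, so C# moves to pitch class 9. On the letter A that is A.

A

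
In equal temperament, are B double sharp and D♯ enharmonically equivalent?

No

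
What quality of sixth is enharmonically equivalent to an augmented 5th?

minor

An augmented fifth spans 8 semitones.
A sixth spanning 8 semitones is minor (the major sixth is 9).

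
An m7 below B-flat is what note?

C

A seventh below B lands on the letter C.
A minor seventh spans 10 semitones, so Bb moves to pitch class 0. On the letter C that is C.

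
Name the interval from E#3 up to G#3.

minor third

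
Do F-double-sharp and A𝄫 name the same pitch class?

F## is pitch class 7; Abb is pitch class 7.
All spellings map to pitch class 7, so they are enharmonically equivalent.

Yes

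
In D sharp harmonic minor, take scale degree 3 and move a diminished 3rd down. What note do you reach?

Scale degree 3 of D# harmonic minor is F#.
A diminished third (2 semitones) below F# lands on the letter D, giving D##.

D##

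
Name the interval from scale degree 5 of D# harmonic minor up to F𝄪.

Scale degree 5 of D# harmonic minor is A#.
A# up to F##: letters A→F make it a sixth; 9 semitones makes it major.

major sixth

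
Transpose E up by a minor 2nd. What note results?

E up a major second is F#, so the target letter is F.
From E, a minor second is 1 semitone up: F.

F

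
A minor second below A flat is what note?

G

A second below A lands on the letter G.
A minor second spans 1 semitone, so Ab moves to pitch class 7. On the letter G that is G.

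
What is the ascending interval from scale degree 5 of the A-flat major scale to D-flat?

minor seventh

Scale degree 5 of Ab major is Eb.
Eb up to Db: letters E→D make it a seventh; 10 semitones makes it minor.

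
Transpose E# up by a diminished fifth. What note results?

B

A fifth above E lands on the letter B.
A diminished fifth spans 6 semitones, so E# moves to pitch class 11. On the letter B that is B.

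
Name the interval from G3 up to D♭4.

diminished fifth

Counting letters G–A–B–C–D gives a fifth.
G→Db = 6 semitones, 1 narrower than the perfect fifth (7), so diminished.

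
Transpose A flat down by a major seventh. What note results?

A seventh below A lands on the letter B.
A major seventh spans 11 semitones, so Ab moves to pitch class 9. On the letter B that is Bbb.

Bbb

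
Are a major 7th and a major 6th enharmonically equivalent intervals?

No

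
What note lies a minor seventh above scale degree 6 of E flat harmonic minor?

Scale degree 6 of Eb harmonic minor is Cb.
A minor seventh (10 semitones) above Cb lands on the letter B, giving Bbb.

Bbb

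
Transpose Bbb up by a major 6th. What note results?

B up a major sixth is G#, so the target letter is G.
From Bbb, a major sixth is 9 semitones up: Gb.

Gb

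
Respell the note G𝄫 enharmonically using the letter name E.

E#

Plain E sits 1 semitone below Gbb, so on the letter E the same pitch needs a sharp: E#.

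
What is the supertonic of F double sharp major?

G##

Degree 2 takes the letter 1 step above F, which is G.
In major, degree 2 sits 2 semitones above the tonic. F## + 2 semitones is pitch class 9, spelled on G as G##.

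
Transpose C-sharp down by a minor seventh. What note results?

C down a major seventh is Db, so the target letter is D.
From C#, a minor seventh is 10 semitones down: D#.

D#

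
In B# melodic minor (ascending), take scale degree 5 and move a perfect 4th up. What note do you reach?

Scale degree 5 of B# melodic minor (ascending) is F##.
A perfect fourth (5 semitones) above F## lands on the letter B, giving B#.

B#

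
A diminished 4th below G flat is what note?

D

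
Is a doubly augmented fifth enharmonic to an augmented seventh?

No

A doubly augmented fifth spans 9 semitones; an augmented seventh spans 12.
The spans differ, so they are not enharmonic equivalents.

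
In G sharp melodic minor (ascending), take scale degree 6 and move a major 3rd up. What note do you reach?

G##

Scale degree 6 of G# melodic minor (ascending) is E#.
A major third (4 semitones) above E# lands on the letter G, giving G##.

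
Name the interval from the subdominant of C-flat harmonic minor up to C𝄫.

The subdominant of Cb harmonic minor is Fb.
Fb up to Cbb: letters F→C make it a fifth; 6 semitones makes it diminished.

diminished fifth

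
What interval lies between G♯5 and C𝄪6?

augmented fourth

The letter names run G→C, a span of 3 letter steps, so the interval is some kind of fourth.
G# to C## is 6 semitones. A perfect fourth is 5, so 6 makes it augmented.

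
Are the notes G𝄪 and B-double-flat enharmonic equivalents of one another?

G## = pitch class 9 and Bbb = pitch class 9 — the same pitch class, so they are enharmonic equivalents.

Yes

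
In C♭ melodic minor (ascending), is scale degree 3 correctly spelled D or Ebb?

Ebb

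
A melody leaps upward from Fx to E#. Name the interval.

minor seventh

The letter names run F→E, a span of 6 letter steps, so the interval is some kind of seventh.
F## to E# is 10 semitones. A major seventh is 11, so 10 makes it minor.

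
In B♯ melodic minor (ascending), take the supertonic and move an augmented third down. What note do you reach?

The supertonic of B# melodic minor (ascending) is C##.
An augmented third (5 semitones) below C## lands on the letter A, giving A.

A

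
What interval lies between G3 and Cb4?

diminished fourth

Counting letters G–A–B–C gives a fourth.
G→Cb = 4 semitones, 1 narrower than the perfect fourth (5), so diminished.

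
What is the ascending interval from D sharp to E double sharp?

augmented second

The letter names run D→E, a span of 1 letter step, so the interval is some kind of second.
D# to E## is 3 semitones. A major second is 2, so 3 makes it augmented.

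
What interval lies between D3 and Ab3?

diminished fifth

Counting letters D–E–F–G–A gives a fifth.
D→Ab = 6 semitones, 1 narrower than the perfect fifth (7), so diminished.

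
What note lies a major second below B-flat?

B down a major second is A, so the target letter is A.
From Bb, a major second is 2 semitones down: Ab.

Ab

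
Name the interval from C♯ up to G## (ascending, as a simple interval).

Counting letters C–D–E–F–G gives a fifth.
C#→G## = 8 semitones, 1 wider than the perfect fifth (7), so augmented.

augmented fifth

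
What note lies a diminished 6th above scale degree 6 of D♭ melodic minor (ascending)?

Scale degree 6 of Db melodic minor (ascending) is Bb.
A diminished sixth (7 semitones) above Bb lands on the letter G, giving Gbb.

Gbb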